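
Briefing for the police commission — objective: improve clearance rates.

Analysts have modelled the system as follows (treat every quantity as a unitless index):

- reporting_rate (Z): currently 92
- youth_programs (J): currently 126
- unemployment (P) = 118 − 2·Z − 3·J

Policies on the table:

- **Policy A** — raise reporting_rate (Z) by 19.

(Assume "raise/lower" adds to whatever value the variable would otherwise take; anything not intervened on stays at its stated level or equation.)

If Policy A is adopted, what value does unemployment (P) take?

-482

Policy A (Z + 19):
  Z = 92 + 19 = 111
  J = 126
  P = 118 − 2·111 − 3·126 = -482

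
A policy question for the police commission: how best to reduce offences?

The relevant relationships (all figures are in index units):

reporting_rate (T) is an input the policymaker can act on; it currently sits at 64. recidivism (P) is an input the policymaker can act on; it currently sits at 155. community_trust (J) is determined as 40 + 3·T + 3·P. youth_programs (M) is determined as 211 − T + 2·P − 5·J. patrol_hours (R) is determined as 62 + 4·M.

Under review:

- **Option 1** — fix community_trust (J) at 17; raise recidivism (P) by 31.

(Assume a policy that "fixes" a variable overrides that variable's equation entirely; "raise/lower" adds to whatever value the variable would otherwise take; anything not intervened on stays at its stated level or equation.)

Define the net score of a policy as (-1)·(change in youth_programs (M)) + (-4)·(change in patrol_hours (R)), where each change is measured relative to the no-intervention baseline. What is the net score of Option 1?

-58854

Baseline:
  T = 64
  P = 155
  J = 40 + 3·64 + 3·155 = 697
  M = 211 − 64 + 2·155 − 5·697 = -3028
  R = 62 + 4·(-3028) = -12050
Option 1 (J := 17, P + 31):
  T = 64
  P = 155 + 31 = 186
  J = 17
  M = 211 − 64 + 2·186 − 5·17 = 434
  R = 62 + 4·434 = 1798
ΔM = 434 − (-3028) = 3462; ΔR = 1798 − (-12050) = 13848
Score = (-1)·3462 + (-4)·13848 = -58854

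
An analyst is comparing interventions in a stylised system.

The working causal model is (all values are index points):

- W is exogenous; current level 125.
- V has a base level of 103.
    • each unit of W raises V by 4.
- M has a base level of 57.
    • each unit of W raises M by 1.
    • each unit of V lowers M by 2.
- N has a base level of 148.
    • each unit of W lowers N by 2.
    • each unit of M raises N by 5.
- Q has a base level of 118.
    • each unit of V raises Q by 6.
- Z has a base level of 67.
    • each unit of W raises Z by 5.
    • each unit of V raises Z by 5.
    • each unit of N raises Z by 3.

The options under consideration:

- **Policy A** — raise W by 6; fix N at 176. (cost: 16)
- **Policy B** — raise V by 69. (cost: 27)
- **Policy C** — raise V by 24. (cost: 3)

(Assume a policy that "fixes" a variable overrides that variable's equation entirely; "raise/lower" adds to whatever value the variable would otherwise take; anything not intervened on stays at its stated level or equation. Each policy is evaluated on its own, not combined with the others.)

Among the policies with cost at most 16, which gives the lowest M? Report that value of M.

Policy A (W + 6, N := 176):
  W = 125 + 6 = 131
  V = 103 + 4·131 = 627
  M = 57 + 131 − 2·627 = -1066
Policy C (V + 24):
  W = 125
  V = 103 + 4·125 (+24 from intervention) = 627
  M = 57 + 125 − 2·627 = -1072
Comparing — Policy A: M=-1066, Policy C: M=-1072. Lowest is -1072 (Policy C).

-1072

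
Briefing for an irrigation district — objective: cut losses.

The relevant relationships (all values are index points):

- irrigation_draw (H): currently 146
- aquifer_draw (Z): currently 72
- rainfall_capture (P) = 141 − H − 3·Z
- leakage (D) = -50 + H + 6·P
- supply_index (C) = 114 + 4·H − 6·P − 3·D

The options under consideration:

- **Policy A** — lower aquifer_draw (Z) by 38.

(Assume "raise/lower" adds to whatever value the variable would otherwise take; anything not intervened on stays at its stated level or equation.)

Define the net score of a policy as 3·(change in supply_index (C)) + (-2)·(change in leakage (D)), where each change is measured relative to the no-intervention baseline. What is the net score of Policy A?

-9576

Baseline:
  H = 146
  Z = 72
  P = 141 − 146 − 3·72 = -221
  D = -50 + 146 + 6·(-221) = -1230
  C = 114 + 4·146 − 6·(-221) − 3·(-1230) = 5714
Policy A (Z − 38):
  H = 146
  Z = 72 − 38 = 34
  P = 141 − 146 − 3·34 = -107
  D = -50 + 146 + 6·(-107) = -546
  C = 114 + 4·146 − 6·(-107) − 3·(-546) = 2978
ΔC = 2978 − 5714 = -2736; ΔD = -546 − (-1230) = 684
Score = 3·(-2736) + (-2)·684 = -9576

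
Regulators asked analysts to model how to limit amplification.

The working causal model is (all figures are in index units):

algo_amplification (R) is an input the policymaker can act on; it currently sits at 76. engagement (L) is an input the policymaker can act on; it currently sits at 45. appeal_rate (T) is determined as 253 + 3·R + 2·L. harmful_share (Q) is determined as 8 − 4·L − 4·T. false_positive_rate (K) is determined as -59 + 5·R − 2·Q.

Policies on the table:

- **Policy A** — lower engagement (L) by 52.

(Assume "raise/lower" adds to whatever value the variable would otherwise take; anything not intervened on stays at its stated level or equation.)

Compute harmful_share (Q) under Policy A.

-1832

Policy A (L − 52):
  R = 76
  L = 45 − 52 = -7
  T = 253 + 3·76 + 2·(-7) = 467
  Q = 8 − 4·(-7) − 4·467 = -1832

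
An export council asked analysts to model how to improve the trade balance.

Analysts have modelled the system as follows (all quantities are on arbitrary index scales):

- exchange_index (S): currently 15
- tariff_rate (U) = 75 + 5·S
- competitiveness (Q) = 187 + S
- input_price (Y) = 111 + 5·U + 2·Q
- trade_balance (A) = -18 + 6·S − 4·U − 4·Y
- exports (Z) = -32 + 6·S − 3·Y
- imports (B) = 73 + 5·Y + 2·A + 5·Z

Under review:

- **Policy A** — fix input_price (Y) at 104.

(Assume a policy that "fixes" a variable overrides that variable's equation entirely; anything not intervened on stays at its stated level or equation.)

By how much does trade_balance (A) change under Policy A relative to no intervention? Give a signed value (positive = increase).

4644

Baseline:
  S = 15
  U = 75 + 5·15 = 150
  Q = 187 + 15 = 202
  Y = 111 + 5·150 + 2·202 = 1265
  A = -18 + 6·15 − 4·150 − 4·1265 = -5588
Policy A (Y := 104):
  S = 15
  U = 75 + 5·15 = 150
  Q = 187 + 15 = 202
  Y = 104
  A = -18 + 6·15 − 4·150 − 4·104 = -944
Change in A: -944 − (-5588) = 4644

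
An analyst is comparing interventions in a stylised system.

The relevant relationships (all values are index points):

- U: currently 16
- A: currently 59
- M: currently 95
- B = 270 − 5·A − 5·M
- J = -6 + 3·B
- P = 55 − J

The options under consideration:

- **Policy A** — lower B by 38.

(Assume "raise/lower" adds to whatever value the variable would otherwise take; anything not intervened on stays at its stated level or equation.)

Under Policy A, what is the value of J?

Policy A (B − 38):
  A = 59
  M = 95
  B = 270 − 5·59 − 5·95 (−38 from intervention) = -538
  J = -6 + 3·(-538) = -1620

-1620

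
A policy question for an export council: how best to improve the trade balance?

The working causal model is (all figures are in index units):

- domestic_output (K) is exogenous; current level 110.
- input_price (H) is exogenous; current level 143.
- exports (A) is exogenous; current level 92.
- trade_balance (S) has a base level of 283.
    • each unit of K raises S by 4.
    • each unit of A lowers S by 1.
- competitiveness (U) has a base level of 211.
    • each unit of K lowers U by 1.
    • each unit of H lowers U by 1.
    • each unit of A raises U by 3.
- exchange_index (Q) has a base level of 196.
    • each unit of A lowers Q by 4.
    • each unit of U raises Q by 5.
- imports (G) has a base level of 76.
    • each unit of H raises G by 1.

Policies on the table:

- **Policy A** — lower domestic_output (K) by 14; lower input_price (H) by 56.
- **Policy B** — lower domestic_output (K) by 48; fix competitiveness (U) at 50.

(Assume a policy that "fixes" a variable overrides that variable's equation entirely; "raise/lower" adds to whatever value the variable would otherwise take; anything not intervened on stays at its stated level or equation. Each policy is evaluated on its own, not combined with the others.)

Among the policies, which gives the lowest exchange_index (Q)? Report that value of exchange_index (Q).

Policy A (K − 14, H − 56):
  K = 110 − 14 = 96
  H = 143 − 56 = 87
  A = 92
  U = 211 − 96 − 87 + 3·92 = 304
  Q = 196 − 4·92 + 5·304 = 1348
Policy B (K − 48, U := 50):
  K = 110 − 48 = 62
  H = 143
  A = 92
  U = 50
  Q = 196 − 4·92 + 5·50 = 78
Comparing — Policy A: Q=1348, Policy B: Q=78. Lowest is 78 (Policy B).

78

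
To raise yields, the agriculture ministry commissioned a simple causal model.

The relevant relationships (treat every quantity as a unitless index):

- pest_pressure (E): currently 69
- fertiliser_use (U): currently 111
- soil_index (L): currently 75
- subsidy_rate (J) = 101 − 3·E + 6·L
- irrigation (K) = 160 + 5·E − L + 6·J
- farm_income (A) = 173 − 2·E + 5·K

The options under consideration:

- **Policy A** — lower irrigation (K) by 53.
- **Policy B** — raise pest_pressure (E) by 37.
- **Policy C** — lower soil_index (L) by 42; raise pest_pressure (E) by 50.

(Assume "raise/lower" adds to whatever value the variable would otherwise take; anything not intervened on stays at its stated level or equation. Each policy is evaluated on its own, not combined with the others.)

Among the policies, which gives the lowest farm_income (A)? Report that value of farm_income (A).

1805

Policy A (K − 53):
  E = 69
  L = 75
  J = 101 − 3·69 + 6·75 = 344
  K = 160 + 5·69 − 75 + 6·344 (−53 from intervention) = 2441
  A = 173 − 2·69 + 5·2441 = 12240
Policy B (E + 37):
  E = 69 + 37 = 106
  L = 75
  J = 101 − 3·106 + 6·75 = 233
  K = 160 + 5·106 − 75 + 6·233 = 2013
  A = 173 − 2·106 + 5·2013 = 10026
Policy C (L − 42, E + 50):
  E = 69 + 50 = 119
  L = 75 − 42 = 33
  J = 101 − 3·119 + 6·33 = -58
  K = 160 + 5·119 − 33 + 6·(-58) = 374
  A = 173 − 2·119 + 5·374 = 1805
Comparing — Policy A: A=12240, Policy B: A=10026, Policy C: A=1805. Lowest is 1805 (Policy C).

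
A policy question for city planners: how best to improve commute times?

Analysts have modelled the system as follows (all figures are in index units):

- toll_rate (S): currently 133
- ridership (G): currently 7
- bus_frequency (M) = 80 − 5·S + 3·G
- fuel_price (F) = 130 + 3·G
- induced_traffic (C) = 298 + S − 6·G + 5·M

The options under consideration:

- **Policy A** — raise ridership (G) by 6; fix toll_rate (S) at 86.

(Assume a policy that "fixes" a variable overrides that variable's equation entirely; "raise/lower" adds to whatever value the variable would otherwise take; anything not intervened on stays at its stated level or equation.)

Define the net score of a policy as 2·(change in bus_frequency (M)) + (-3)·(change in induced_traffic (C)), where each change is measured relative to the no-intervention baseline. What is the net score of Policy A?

-3040

Baseline:
  S = 133
  G = 7
  M = 80 − 5·133 + 3·7 = -564
  C = 298 + 133 − 6·7 + 5·(-564) = -2431
Policy A (G + 6, S := 86):
  S = 86
  G = 7 + 6 = 13
  M = 80 − 5·86 + 3·13 = -311
  C = 298 + 86 − 6·13 + 5·(-311) = -1249
ΔM = -311 − (-564) = 253; ΔC = -1249 − (-2431) = 1182
Score = 2·253 + (-3)·1182 = -3040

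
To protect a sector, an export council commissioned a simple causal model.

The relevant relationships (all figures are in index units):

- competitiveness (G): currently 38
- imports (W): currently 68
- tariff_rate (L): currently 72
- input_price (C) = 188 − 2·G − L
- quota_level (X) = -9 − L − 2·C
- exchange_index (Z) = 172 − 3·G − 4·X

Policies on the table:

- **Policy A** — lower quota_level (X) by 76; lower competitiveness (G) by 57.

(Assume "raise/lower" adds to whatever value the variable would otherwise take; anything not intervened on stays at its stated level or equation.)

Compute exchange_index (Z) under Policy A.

2089

Policy A (X − 76, G − 57):
  G = 38 − 57 = -19
  L = 72
  C = 188 − 2·(-19) − 72 = 154
  X = -9 − 72 − 2·154 (−76 from intervention) = -465
  Z = 172 − 3·(-19) − 4·(-465) = 2089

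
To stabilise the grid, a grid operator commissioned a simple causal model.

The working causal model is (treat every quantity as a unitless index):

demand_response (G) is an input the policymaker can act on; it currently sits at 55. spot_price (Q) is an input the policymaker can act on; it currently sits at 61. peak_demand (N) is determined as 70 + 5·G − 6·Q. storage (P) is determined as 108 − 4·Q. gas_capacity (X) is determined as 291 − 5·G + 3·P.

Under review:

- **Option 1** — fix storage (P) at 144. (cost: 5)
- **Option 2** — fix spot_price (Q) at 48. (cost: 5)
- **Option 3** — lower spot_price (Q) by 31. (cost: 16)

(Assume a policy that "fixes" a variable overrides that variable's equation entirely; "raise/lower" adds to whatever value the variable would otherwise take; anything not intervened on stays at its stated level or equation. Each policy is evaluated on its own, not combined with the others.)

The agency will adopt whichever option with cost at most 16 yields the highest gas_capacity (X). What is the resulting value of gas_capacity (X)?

Option 1 (P := 144):
  G = 55
  Q = 61
  P = 144
  X = 291 − 5·55 + 3·144 = 448
Option 2 (Q := 48):
  G = 55
  Q = 48
  P = 108 − 4·48 = -84
  X = 291 − 5·55 + 3·(-84) = -236
Option 3 (Q − 31):
  G = 55
  Q = 61 − 31 = 30
  P = 108 − 4·30 = -12
  X = 291 − 5·55 + 3·(-12) = -20
Comparing — Option 1: X=448, Option 2: X=-236, Option 3: X=-20. Highest is 448 (Option 1).

448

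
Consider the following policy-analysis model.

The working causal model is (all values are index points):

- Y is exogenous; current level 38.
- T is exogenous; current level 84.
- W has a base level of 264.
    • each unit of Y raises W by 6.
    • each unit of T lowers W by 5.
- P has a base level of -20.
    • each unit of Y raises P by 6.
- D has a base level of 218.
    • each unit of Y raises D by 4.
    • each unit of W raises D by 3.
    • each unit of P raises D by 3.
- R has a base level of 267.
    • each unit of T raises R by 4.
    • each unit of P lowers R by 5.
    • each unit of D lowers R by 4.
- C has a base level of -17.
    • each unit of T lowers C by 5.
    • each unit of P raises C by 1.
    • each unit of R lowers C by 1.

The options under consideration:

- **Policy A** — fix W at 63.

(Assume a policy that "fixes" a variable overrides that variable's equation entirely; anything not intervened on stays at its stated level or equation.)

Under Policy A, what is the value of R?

Policy A (W := 63):
  Y = 38
  T = 84
  W = 63
  P = -20 + 6·38 = 208
  D = 218 + 4·38 + 3·63 + 3·208 = 1183
  R = 267 + 4·84 − 5·208 − 4·1183 = -5169

-5169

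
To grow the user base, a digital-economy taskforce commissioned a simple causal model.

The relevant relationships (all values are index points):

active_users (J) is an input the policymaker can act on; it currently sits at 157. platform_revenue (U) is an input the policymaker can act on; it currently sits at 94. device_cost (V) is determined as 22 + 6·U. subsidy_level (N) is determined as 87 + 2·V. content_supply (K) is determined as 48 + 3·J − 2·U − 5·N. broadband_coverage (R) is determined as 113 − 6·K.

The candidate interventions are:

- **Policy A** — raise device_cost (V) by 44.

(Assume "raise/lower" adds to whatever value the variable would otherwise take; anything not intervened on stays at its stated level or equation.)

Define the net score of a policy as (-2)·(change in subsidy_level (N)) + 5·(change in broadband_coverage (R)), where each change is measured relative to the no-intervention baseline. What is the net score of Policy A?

13024

Baseline:
  J = 157
  U = 94
  V = 22 + 6·94 = 586
  N = 87 + 2·586 = 1259
  K = 48 + 3·157 − 2·94 − 5·1259 = -5964
  R = 113 − 6·(-5964) = 35897
Policy A (V + 44):
  J = 157
  U = 94
  V = 22 + 6·94 (+44 from intervention) = 630
  N = 87 + 2·630 = 1347
  K = 48 + 3·157 − 2·94 − 5·1347 = -6404
  R = 113 − 6·(-6404) = 38537
ΔN = 1347 − 1259 = 88; ΔR = 38537 − 35897 = 2640
Score = (-2)·88 + 5·2640 = 13024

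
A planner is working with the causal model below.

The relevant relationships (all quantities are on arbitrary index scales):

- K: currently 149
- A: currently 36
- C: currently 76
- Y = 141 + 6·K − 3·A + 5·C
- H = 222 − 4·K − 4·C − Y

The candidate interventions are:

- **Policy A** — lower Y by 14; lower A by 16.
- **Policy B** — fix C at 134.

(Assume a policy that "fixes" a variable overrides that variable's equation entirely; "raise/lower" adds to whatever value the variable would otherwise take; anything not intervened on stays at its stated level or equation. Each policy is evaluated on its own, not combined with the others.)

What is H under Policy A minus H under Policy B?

Policy A (Y − 14, A − 16):
  K = 149
  A = 36 − 16 = 20
  C = 76
  Y = 141 + 6·149 − 3·20 + 5·76 (−14 from intervention) = 1341
  H = 222 − 4·149 − 4·76 − 1341 = -2019
Policy B (C := 134):
  K = 149
  A = 36
  C = 134
  Y = 141 + 6·149 − 3·36 + 5·134 = 1597
  H = 222 − 4·149 − 4·134 − 1597 = -2507
H: -2019 − (-2507) = 488

488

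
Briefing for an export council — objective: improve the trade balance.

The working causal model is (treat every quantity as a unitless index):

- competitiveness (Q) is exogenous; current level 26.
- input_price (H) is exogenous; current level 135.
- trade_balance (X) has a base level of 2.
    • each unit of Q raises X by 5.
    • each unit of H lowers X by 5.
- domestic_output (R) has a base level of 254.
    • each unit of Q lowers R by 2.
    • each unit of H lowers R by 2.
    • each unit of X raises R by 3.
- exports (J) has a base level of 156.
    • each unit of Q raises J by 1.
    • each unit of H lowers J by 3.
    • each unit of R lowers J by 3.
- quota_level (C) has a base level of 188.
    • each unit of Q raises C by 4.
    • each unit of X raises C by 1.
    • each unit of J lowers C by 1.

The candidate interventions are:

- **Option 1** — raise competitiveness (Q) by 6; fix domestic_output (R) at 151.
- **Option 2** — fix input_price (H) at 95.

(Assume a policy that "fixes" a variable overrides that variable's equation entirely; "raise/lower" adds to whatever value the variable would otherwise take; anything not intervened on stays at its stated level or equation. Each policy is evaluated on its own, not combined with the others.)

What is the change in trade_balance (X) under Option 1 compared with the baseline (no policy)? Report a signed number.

Baseline:
  Q = 26
  H = 135
  X = 2 + 5·26 − 5·135 = -543
Option 1 (Q + 6, R := 151):
  Q = 26 + 6 = 32
  H = 135
  X = 2 + 5·32 − 5·135 = -513
Change in X: -513 − (-543) = 30

30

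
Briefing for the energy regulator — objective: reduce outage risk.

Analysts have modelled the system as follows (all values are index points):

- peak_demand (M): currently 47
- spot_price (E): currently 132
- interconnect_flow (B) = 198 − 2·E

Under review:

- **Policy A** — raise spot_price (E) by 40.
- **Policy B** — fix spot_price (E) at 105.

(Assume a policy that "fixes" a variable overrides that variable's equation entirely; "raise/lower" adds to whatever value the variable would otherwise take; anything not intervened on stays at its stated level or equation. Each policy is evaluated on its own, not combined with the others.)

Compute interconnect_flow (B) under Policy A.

-146

Policy A (E + 40):
  E = 132 + 40 = 172
  B = 198 − 2·172 = -146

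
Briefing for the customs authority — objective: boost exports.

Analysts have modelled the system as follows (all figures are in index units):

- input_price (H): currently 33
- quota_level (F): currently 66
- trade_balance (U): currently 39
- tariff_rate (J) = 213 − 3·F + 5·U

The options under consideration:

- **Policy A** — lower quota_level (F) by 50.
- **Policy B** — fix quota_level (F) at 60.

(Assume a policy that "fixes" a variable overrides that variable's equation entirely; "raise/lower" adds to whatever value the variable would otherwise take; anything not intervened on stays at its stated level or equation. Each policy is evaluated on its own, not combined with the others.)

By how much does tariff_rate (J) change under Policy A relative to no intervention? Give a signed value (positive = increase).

150

Baseline:
  F = 66
  U = 39
  J = 213 − 3·66 + 5·39 = 210
Policy A (F − 50):
  F = 66 − 50 = 16
  U = 39
  J = 213 − 3·16 + 5·39 = 360
Change in J: 360 − 210 = 150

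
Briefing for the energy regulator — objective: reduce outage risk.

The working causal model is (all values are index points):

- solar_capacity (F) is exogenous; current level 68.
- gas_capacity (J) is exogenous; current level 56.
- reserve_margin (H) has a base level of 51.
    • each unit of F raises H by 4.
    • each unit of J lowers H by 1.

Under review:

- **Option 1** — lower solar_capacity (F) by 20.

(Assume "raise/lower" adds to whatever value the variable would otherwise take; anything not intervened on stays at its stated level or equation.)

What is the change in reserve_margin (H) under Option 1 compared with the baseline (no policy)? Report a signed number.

Baseline:
  F = 68
  J = 56
  H = 51 + 4·68 − 56 = 267
Option 1 (F − 20):
  F = 68 − 20 = 48
  J = 56
  H = 51 + 4·48 − 56 = 187
Change in H: 187 − 267 = -80

-80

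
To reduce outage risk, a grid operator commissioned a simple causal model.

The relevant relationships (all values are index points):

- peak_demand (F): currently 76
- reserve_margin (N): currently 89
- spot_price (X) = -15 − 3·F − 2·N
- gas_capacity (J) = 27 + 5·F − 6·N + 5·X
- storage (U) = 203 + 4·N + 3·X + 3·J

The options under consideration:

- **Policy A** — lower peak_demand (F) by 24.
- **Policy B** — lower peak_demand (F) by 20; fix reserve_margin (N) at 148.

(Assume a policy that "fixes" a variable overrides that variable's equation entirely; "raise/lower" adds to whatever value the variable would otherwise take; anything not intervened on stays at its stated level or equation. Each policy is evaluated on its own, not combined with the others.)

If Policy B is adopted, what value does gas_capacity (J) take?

Policy B (F − 20, N := 148):
  F = 76 − 20 = 56
  N = 148
  X = -15 − 3·56 − 2·148 = -479
  J = 27 + 5·56 − 6·148 + 5·(-479) = -2976

-2976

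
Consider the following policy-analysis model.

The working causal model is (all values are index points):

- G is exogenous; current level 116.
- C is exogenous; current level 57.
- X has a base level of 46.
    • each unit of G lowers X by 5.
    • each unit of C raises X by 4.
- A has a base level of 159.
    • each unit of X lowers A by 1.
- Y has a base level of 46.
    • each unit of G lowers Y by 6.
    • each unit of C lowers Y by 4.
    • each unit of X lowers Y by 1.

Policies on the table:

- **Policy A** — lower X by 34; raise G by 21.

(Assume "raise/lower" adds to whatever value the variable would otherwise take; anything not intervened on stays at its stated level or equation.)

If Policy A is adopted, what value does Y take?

-559

Policy A (X − 34, G + 21):
  G = 116 + 21 = 137
  C = 57
  X = 46 − 5·137 + 4·57 (−34 from intervention) = -445
  Y = 46 − 6·137 − 4·57 − (-445) = -559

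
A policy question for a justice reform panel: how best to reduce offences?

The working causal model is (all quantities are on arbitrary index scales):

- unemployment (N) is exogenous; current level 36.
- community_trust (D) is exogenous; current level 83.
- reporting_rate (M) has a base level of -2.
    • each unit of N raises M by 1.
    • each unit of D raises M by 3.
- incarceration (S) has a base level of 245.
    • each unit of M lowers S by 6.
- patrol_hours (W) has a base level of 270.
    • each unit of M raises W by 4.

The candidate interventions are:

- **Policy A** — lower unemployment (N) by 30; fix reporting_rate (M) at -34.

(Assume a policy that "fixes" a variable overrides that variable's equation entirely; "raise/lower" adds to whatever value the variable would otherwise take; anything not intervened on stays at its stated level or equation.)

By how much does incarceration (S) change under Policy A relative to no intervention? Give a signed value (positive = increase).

1902

Baseline:
  N = 36
  D = 83
  M = -2 + 36 + 3·83 = 283
  S = 245 − 6·283 = -1453
Policy A (N − 30, M := -34):
  N = 36 − 30 = 6
  D = 83
  M = -34
  S = 245 − 6·(-34) = 449
Change in S: 449 − (-1453) = 1902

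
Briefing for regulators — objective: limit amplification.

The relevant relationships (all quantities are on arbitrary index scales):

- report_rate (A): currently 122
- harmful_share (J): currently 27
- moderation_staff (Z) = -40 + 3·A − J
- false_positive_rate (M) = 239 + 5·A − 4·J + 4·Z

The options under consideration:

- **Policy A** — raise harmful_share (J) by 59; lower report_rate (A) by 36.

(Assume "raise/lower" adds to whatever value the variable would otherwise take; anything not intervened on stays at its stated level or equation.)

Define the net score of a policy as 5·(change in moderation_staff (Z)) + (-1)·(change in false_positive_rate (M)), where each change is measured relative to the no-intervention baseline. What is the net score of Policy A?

249

Baseline:
  A = 122
  J = 27
  Z = -40 + 3·122 − 27 = 299
  M = 239 + 5·122 − 4·27 + 4·299 = 1937
Policy A (J + 59, A − 36):
  A = 122 − 36 = 86
  J = 27 + 59 = 86
  Z = -40 + 3·86 − 86 = 132
  M = 239 + 5·86 − 4·86 + 4·132 = 853
ΔZ = 132 − 299 = -167; ΔM = 853 − 1937 = -1084
Score = 5·(-167) + (-1)·(-1084) = 249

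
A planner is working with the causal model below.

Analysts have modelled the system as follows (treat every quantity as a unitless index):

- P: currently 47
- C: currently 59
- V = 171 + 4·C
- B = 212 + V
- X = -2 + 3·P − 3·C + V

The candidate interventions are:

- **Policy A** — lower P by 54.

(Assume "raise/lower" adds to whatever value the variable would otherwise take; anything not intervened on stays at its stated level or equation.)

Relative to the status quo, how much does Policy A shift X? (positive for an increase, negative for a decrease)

-162

Baseline:
  P = 47
  C = 59
  V = 171 + 4·59 = 407
  X = -2 + 3·47 − 3·59 + 407 = 369
Policy A (P − 54):
  P = 47 − 54 = -7
  C = 59
  V = 171 + 4·59 = 407
  X = -2 + 3·(-7) − 3·59 + 407 = 207
Change in X: 207 − 369 = -162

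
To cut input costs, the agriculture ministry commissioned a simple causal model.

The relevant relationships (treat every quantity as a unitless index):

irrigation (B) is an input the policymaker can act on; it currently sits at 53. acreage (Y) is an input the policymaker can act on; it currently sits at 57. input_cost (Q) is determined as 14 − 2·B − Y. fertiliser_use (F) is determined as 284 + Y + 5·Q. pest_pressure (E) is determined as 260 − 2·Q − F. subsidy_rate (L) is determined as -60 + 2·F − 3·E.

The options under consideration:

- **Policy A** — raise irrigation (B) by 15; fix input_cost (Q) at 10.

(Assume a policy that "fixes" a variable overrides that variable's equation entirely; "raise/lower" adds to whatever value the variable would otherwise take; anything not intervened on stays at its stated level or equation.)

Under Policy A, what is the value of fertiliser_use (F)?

391

Policy A (B + 15, Q := 10):
  B = 53 + 15 = 68
  Y = 57
  Q = 10
  F = 284 + 57 + 5·10 = 391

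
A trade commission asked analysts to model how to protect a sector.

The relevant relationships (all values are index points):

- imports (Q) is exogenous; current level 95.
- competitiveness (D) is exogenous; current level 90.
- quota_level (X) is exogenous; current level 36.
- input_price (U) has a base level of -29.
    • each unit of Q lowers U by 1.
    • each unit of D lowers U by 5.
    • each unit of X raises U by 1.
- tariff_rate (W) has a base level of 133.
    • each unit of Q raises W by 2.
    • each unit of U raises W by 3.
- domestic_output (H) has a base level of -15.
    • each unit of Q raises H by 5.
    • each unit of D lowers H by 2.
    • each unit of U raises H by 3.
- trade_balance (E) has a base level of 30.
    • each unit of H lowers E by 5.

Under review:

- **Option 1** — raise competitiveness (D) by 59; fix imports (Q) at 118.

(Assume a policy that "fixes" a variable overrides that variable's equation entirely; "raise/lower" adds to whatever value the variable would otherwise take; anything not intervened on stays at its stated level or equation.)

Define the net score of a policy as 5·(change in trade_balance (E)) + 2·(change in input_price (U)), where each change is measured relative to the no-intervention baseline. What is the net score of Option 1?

23289

Baseline:
  Q = 95
  D = 90
  X = 36
  U = -29 − 95 − 5·90 + 36 = -538
  H = -15 + 5·95 − 2·90 + 3·(-538) = -1334
  E = 30 − 5·(-1334) = 6700
Option 1 (D + 59, Q := 118):
  Q = 118
  D = 90 + 59 = 149
  X = 36
  U = -29 − 118 − 5·149 + 36 = -856
  H = -15 + 5·118 − 2·149 + 3·(-856) = -2291
  E = 30 − 5·(-2291) = 11485
ΔE = 11485 − 6700 = 4785; ΔU = -856 − (-538) = -318
Score = 5·4785 + 2·(-318) = 23289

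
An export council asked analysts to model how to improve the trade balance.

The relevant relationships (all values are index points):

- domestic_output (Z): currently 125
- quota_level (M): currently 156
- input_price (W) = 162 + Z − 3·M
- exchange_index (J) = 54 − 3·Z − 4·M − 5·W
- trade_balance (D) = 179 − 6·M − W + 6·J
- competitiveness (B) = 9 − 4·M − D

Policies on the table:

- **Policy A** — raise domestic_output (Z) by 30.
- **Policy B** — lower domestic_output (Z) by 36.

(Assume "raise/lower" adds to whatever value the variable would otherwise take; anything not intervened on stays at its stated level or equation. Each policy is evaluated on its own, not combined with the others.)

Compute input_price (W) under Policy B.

-217

Policy B (Z − 36):
  Z = 125 − 36 = 89
  M = 156
  W = 162 + 89 − 3·156 = -217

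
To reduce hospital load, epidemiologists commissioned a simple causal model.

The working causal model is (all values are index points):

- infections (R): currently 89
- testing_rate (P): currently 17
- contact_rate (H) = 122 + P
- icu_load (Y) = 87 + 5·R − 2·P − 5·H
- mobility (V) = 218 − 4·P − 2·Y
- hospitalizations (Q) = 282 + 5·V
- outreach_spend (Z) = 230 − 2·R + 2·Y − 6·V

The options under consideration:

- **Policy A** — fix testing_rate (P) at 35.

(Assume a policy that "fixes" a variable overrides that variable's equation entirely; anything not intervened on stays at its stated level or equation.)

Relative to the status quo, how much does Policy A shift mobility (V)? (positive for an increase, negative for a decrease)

180

Baseline:
  R = 89
  P = 17
  H = 122 + 17 = 139
  Y = 87 + 5·89 − 2·17 − 5·139 = -197
  V = 218 − 4·17 − 2·(-197) = 544
Policy A (P := 35):
  R = 89
  P = 35
  H = 122 + 35 = 157
  Y = 87 + 5·89 − 2·35 − 5·157 = -323
  V = 218 − 4·35 − 2·(-323) = 724
Change in V: 724 − 544 = 180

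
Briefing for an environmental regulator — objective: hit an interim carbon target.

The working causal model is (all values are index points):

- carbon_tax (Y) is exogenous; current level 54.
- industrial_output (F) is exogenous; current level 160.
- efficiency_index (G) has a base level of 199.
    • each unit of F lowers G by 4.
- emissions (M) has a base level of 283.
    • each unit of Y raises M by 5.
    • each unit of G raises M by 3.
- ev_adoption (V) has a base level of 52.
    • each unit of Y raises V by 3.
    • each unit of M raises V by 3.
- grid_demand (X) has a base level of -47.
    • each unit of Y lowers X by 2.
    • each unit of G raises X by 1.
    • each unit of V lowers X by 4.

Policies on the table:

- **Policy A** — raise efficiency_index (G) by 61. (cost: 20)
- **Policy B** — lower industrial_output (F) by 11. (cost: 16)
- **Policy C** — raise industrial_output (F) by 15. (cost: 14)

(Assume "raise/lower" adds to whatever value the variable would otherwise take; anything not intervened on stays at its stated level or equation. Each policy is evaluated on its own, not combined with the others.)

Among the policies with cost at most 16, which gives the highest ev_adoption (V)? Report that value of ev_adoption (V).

Policy B (F − 11):
  Y = 54
  F = 160 − 11 = 149
  G = 199 − 4·149 = -397
  M = 283 + 5·54 + 3·(-397) = -638
  V = 52 + 3·54 + 3·(-638) = -1700
Policy C (F + 15):
  Y = 54
  F = 160 + 15 = 175
  G = 199 − 4·175 = -501
  M = 283 + 5·54 + 3·(-501) = -950
  V = 52 + 3·54 + 3·(-950) = -2636
Comparing — Policy B: V=-1700, Policy C: V=-2636. Highest is -1700 (Policy B).

-1700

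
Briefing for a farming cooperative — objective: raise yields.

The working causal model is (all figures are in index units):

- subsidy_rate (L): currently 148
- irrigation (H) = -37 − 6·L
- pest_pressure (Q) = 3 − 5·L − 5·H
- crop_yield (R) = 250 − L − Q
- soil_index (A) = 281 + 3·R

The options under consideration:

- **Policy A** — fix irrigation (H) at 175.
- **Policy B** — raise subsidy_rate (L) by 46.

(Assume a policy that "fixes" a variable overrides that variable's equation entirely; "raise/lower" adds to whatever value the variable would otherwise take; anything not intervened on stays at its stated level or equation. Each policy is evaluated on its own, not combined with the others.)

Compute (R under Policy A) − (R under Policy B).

6696

Policy A (H := 175):
  L = 148
  H = 175
  Q = 3 − 5·148 − 5·175 = -1612
  R = 250 − 148 − (-1612) = 1714
Policy B (L + 46):
  L = 148 + 46 = 194
  H = -37 − 6·194 = -1201
  Q = 3 − 5·194 − 5·(-1201) = 5038
  R = 250 − 194 − 5038 = -4982
R: 1714 − (-4982) = 6696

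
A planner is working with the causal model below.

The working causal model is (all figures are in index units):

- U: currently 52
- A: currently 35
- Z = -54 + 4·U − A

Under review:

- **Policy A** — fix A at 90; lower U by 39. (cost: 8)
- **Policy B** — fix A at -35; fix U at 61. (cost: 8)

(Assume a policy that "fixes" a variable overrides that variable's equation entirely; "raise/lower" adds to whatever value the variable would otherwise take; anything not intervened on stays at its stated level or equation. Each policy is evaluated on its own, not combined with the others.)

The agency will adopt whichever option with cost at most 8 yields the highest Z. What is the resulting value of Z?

225

Policy A (A := 90, U − 39):
  U = 52 − 39 = 13
  A = 90
  Z = -54 + 4·13 − 90 = -92
Policy B (A := -35, U := 61):
  U = 61
  A = -35
  Z = -54 + 4·61 − (-35) = 225
Comparing — Policy A: Z=-92, Policy B: Z=225. Highest is 225 (Policy B).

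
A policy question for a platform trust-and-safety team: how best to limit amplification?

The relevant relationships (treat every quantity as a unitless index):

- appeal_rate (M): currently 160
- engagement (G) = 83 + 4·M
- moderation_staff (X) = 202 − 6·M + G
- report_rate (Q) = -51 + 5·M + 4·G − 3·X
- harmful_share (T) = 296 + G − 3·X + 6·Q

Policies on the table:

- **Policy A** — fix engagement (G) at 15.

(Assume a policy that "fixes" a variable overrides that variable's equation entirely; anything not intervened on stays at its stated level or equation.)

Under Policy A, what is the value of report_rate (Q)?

3038

Policy A (G := 15):
  M = 160
  G = 15
  X = 202 − 6·160 + 15 = -743
  Q = -51 + 5·160 + 4·15 − 3·(-743) = 3038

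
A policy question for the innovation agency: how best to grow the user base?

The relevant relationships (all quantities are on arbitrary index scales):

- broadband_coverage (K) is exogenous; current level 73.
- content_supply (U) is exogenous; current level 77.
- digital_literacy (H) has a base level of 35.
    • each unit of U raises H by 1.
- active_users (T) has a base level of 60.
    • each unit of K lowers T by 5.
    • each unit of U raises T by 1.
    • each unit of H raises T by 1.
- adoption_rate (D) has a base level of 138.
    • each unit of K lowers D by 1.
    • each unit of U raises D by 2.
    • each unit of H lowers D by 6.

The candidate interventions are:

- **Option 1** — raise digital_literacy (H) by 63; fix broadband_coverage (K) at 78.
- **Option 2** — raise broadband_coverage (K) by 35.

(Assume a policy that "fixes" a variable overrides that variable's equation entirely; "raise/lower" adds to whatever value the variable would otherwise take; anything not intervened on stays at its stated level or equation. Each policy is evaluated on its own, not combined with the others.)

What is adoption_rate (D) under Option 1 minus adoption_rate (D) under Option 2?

Option 1 (H + 63, K := 78):
  K = 78
  U = 77
  H = 35 + 77 (+63 from intervention) = 175
  D = 138 − 78 + 2·77 − 6·175 = -836
Option 2 (K + 35):
  K = 73 + 35 = 108
  U = 77
  H = 35 + 77 = 112
  D = 138 − 108 + 2·77 − 6·112 = -488
D: -836 − (-488) = -348

-348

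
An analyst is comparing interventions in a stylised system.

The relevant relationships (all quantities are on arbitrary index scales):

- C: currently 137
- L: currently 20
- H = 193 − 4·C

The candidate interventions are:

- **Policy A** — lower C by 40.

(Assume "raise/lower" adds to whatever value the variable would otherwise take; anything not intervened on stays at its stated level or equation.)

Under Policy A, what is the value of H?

-195

Policy A (C − 40):
  C = 137 − 40 = 97
  H = 193 − 4·97 = -195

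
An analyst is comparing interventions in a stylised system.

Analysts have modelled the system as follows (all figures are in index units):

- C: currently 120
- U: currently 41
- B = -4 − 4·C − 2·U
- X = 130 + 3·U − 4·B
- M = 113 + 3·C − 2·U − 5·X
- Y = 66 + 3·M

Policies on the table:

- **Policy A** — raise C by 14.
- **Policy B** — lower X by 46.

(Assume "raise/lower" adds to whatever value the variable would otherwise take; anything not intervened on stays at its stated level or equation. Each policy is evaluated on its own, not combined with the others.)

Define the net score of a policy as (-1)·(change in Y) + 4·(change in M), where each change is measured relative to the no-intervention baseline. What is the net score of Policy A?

Baseline:
  C = 120
  U = 41
  B = -4 − 4·120 − 2·41 = -566
  X = 130 + 3·41 − 4·(-566) = 2517
  M = 113 + 3·120 − 2·41 − 5·2517 = -12194
  Y = 66 + 3·(-12194) = -36516
Policy A (C + 14):
  C = 120 + 14 = 134
  U = 41
  B = -4 − 4·134 − 2·41 = -622
  X = 130 + 3·41 − 4·(-622) = 2741
  M = 113 + 3·134 − 2·41 − 5·2741 = -13272
  Y = 66 + 3·(-13272) = -39750
ΔY = -39750 − (-36516) = -3234; ΔM = -13272 − (-12194) = -1078
Score = (-1)·(-3234) + 4·(-1078) = -1078

-1078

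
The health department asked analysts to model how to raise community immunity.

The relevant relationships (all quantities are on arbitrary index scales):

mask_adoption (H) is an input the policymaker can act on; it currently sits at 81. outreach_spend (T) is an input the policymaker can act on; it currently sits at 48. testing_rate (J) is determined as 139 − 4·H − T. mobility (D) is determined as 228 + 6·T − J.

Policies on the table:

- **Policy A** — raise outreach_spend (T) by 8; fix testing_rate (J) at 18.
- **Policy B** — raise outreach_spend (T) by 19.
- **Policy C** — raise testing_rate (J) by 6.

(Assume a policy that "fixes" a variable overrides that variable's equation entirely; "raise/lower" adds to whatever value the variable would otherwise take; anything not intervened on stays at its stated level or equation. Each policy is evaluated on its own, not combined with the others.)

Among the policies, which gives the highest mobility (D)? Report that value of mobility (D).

Policy A (T + 8, J := 18):
  H = 81
  T = 48 + 8 = 56
  J = 18
  D = 228 + 6·56 − 18 = 546
Policy B (T + 19):
  H = 81
  T = 48 + 19 = 67
  J = 139 − 4·81 − 67 = -252
  D = 228 + 6·67 − (-252) = 882
Policy C (J + 6):
  H = 81
  T = 48
  J = 139 − 4·81 − 48 (+6 from intervention) = -227
  D = 228 + 6·48 − (-227) = 743
Comparing — Policy A: D=546, Policy B: D=882, Policy C: D=743. Highest is 882 (Policy B).

882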